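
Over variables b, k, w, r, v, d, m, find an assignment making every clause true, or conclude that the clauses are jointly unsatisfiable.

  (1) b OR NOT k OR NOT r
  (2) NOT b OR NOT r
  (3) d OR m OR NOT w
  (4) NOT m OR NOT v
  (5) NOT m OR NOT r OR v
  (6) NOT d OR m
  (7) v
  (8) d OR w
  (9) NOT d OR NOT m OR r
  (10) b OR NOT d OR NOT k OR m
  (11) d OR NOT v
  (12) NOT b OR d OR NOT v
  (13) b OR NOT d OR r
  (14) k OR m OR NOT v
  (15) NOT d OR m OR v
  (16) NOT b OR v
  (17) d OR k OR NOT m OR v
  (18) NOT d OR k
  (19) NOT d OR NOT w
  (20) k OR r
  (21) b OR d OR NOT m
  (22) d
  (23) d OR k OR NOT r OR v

Case v = True:
  (NOT m OR NOT v) forces m = False.
  (NOT d OR m) forces d = False.
  Clause (d OR NOT v) is falsified — contradiction.
Case v = False:
  Clause (v) is falsified — contradiction.
Both cases fail, so the formula is unsatisfiable.

The formula is unsatisfiable.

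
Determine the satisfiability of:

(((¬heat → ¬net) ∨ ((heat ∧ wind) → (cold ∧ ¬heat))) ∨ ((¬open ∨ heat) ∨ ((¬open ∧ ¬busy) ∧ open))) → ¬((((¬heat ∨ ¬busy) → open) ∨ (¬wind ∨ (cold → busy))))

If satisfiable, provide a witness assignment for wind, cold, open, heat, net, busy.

wind = True, cold = True, open = False, heat = False, net = True, busy = False

  (((¬heat → ¬net) ∨ ((heat ∧ wind) → (cold ∧ ¬heat))) ∨ ((¬open ∨ heat) ∨ ((¬open ∧ ¬busy) ∧ open))) → ¬((((¬heat ∨ ¬busy) → open) ∨ (¬wind ∨ (cold → busy)))) = True
    ((¬heat → ¬net) ∨ ((heat ∧ wind) → (cold ∧ ¬heat))) ∨ ((¬open ∨ heat) ∨ ((¬open ∧ ¬busy) ∧ open)) = True
      (¬heat → ¬net) ∨ ((heat ∧ wind) → (cold ∧ ¬heat)) = True
        ¬heat → ¬net = False
          ¬heat = True
          ¬net = False
        (heat ∧ wind) → (cold ∧ ¬heat) = True
          heat ∧ wind = False
          cold ∧ ¬heat = True
            ¬heat = True
      (¬open ∨ heat) ∨ ((¬open ∧ ¬busy) ∧ open) = True
        ¬open ∨ heat = True
          ¬open = True
        (¬open ∧ ¬busy) ∧ open = False
          ¬open ∧ ¬busy = True
            ¬open = True
            ¬busy = True
    ¬((((¬heat ∨ ¬busy) → open) ∨ (¬wind ∨ (cold → busy)))) = True
      ((¬heat ∨ ¬busy) → open) ∨ (¬wind ∨ (cold → busy)) = False
        (¬heat ∨ ¬busy) → open = False
          ¬heat ∨ ¬busy = True
            ¬heat = True
            ¬busy = True
        ¬wind ∨ (cold → busy) = False
          ¬wind = False
          cold → busy = False
The formula evaluates to True.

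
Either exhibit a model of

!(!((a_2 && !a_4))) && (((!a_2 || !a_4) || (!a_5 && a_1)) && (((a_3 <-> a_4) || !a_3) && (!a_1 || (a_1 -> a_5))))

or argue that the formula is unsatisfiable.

a_1 = True, a_2 = True, a_3 = False, a_4 = False, a_5 = True

  !(!((a_2 && !a_4))) = True
    !((a_2 && !a_4)) = False
      a_2 && !a_4 = True
        !a_4 = True
  ((!a_2 || !a_4) || (!a_5 && a_1)) && (((a_3 <-> a_4) || !a_3) && (!a_1 || (a_1 -> a_5))) = True
    (!a_2 || !a_4) || (!a_5 && a_1) = True
      !a_2 || !a_4 = True
        !a_2 = False
        !a_4 = True
      !a_5 && a_1 = False
        !a_5 = False
    ((a_3 <-> a_4) || !a_3) && (!a_1 || (a_1 -> a_5)) = True
      (a_3 <-> a_4) || !a_3 = True
        a_3 <-> a_4 = True
        !a_3 = True
      !a_1 || (a_1 -> a_5) = True
        !a_1 = False
        a_1 -> a_5 = True
Both conjuncts True, so the formula holds.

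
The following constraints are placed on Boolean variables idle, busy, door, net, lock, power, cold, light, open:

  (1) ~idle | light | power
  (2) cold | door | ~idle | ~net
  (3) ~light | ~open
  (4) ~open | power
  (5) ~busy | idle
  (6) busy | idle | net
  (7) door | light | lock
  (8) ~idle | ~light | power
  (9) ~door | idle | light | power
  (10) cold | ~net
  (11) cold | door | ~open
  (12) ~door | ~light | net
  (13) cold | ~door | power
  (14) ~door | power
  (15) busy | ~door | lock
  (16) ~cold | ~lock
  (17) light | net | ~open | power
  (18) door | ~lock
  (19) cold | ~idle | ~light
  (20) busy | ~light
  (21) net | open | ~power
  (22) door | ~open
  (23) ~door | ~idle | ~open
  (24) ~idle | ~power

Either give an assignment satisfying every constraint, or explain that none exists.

No satisfying assignment exists.

Case idle = True:
  (~idle | ~power) forces power = False.
  (~idle | light | power) forces light = True.
  Clause (~idle | ~light | power) is falsified — contradiction.
Case idle = False:
  (~busy | idle) forces busy = False.
  (busy | idle | net) forces net = True.
  (cold | ~net) forces cold = True.
  (~cold | ~lock) forces lock = False.
  (busy | ~door | lock) forces door = False.
  (door | light | lock) forces light = True.
  Clause (busy | ~light) is falsified — contradiction.
Both cases fail, so the formula is unsatisfiable.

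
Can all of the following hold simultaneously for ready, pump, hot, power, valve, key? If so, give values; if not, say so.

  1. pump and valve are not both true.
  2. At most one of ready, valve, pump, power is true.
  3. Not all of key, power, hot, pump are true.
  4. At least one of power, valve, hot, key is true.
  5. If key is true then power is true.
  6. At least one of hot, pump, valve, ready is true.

ready=F, pump=F, hot=T, power=F, valve=F, key=F

  (1) pump=F, valve=F — not both ✓
  (2) {ready, valve, pump, power}: 0 true — at most one ✓
  (3) {key, power, hot, pump}: 1/4 true — not all ✓
  (4) {power, valve, hot, key}: 1 true — at least one ✓
  (5) key=F ⇒ power: vacuous ✓
  (6) {hot, pump, valve, ready}: 1 true — at least one ✓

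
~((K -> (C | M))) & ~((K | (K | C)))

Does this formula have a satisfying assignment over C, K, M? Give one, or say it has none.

Case K = True: the conjunct ~((K | (K | C))) becomes ~((True | True)) = False.
Case K = False: the conjunct ~((K -> (C | M))) becomes ~((False -> (C | M))) = False.
Both cases fail — unsatisfiable.

No satisfying assignment exists.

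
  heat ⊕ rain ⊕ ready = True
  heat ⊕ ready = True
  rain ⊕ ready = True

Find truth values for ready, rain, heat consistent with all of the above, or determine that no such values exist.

ready: True, rain: False, heat: False

heat ⊕ rain ⊕ ready = F ⊕ F ⊕ T = True ✓
heat ⊕ ready = F ⊕ T = True ✓
rain ⊕ ready = F ⊕ T = True ✓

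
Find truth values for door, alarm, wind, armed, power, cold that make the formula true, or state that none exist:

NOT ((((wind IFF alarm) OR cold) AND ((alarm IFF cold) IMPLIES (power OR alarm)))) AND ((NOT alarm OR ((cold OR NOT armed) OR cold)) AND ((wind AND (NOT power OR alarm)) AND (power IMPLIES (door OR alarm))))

door=F, alarm=F, wind=T, armed=T, power=F, cold=F

  NOT ((((wind IFF alarm) OR cold) AND ((alarm IFF cold) IMPLIES (power OR alarm)))) = True
    ((wind IFF alarm) OR cold) AND ((alarm IFF cold) IMPLIES (power OR alarm)) = False
      (wind IFF alarm) OR cold = False
        wind IFF alarm = False
      (alarm IFF cold) IMPLIES (power OR alarm) = False
        alarm IFF cold = True
        power OR alarm = False
  (NOT alarm OR ((cold OR NOT armed) OR cold)) AND ((wind AND (NOT power OR alarm)) AND (power IMPLIES (door OR alarm))) = True
    NOT alarm OR ((cold OR NOT armed) OR cold) = True
      NOT alarm = True
      (cold OR NOT armed) OR cold = False
        cold OR NOT armed = False
          NOT armed = False
    (wind AND (NOT power OR alarm)) AND (power IMPLIES (door OR alarm)) = True
      wind AND (NOT power OR alarm) = True
        NOT power OR alarm = True
          NOT power = True
      power IMPLIES (door OR alarm) = True
        door OR alarm = False
Both conjuncts True, so the formula holds.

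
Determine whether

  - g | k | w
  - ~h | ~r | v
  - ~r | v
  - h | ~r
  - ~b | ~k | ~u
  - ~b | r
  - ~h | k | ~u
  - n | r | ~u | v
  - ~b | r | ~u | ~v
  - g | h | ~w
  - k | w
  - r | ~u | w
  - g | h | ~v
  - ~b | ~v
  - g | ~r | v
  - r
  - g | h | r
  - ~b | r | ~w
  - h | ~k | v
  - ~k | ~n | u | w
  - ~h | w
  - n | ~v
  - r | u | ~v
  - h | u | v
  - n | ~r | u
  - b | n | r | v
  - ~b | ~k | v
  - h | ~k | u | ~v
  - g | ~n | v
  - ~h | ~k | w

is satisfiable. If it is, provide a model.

Unit clause (r) forces r = True.
In (~r | v) only v is left, so v = True.
In (h | ~r) only h is left, so h = True.
In (~b | ~v) only ~b is left, so b = False.
In (~h | w) only w is left, so w = True.
In (n | ~v) only n is left, so n = True.
Set g = False.
Set k = True.
Set u = True.
All clauses satisfied.

r = True, g = False, b = False, k = True, w = True, u = True, v = True, h = True, n = True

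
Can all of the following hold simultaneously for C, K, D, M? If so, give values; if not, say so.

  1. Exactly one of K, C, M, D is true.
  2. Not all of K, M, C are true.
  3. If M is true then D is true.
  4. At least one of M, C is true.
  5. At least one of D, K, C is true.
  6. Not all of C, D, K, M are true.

C = True, K = False, D = False, M = False

  (1) {K, C, M, D}: 1 true — exactly one ✓
  (2) {K, M, C}: 1/3 true — not all ✓
  (3) M=F ⇒ D: vacuous ✓
  (4) {M, C}: 1 true — at least one ✓
  (5) {D, K, C}: 1 true — at least one ✓
  (6) {C, D, K, M}: 1/4 true — not all ✓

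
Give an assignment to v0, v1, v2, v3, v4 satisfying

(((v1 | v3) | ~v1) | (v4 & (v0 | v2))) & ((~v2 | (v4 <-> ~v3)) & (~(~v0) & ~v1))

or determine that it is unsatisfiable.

v0 = True; v1 = False; v2 = True; v3 = True; v4 = False

  ((v1 | v3) | ~v1) | (v4 & (v0 | v2)) = True
    (v1 | v3) | ~v1 = True
      v1 | v3 = True
      ~v1 = True
    v4 & (v0 | v2) = False
      v0 | v2 = True
  (~v2 | (v4 <-> ~v3)) & (~(~v0) & ~v1) = True
    ~v2 | (v4 <-> ~v3) = True
      ~v2 = False
      v4 <-> ~v3 = True
        ~v3 = False
    ~(~v0) & ~v1 = True
      ~(~v0) = True
        ~v0 = False
      ~v1 = True
Both conjuncts True, so the formula holds.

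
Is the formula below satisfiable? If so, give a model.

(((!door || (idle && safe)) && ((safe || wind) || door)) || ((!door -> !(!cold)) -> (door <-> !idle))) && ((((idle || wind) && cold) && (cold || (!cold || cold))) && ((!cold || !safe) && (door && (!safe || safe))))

door = True, cold = True, idle = False, safe = False, wind = True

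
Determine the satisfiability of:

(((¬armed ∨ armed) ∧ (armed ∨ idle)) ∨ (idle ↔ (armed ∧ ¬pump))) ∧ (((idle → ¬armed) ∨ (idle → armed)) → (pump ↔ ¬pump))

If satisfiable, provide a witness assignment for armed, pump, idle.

The conjunct ((idle → ¬armed) ∨ (idle → armed)) → (pump ↔ ¬pump) is unsatisfiable on its own:
  armed=F, pump=F, idle=F: evaluates to False.
  armed=F, pump=F, idle=T: evaluates to False.
  armed=F, pump=T, idle=F: evaluates to False.
  armed=F, pump=T, idle=T: evaluates to False.
  armed=T, pump=F, idle=F: evaluates to False.
  armed=T, pump=F, idle=T: evaluates to False.
  armed=T, pump=T, idle=F: evaluates to False.
  armed=T, pump=T, idle=T: evaluates to False.
So the whole conjunction is unsatisfiable.

Unsatisfiable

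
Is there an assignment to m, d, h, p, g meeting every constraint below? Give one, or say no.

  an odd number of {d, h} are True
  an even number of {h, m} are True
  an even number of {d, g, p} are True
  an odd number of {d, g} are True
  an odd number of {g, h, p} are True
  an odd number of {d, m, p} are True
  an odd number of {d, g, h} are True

Unsatisfiable — no assignment works.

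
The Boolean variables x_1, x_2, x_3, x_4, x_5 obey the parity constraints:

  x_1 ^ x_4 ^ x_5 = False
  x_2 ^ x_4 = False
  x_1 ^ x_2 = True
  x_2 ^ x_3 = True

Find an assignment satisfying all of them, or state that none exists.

x_1: False, x_2: True, x_3: False, x_4: True, x_5: True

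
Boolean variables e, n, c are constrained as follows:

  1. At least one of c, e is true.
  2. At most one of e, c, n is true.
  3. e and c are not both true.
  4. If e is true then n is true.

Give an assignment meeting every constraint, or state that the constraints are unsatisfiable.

e = False; n = False; c = True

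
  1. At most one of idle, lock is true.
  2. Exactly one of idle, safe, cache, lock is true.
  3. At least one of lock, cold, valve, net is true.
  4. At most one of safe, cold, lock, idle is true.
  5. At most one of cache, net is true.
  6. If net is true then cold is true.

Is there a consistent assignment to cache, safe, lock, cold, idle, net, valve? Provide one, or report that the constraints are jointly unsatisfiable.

cache = False, safe = True, lock = False, cold = False, idle = False, net = False, valve = True

  (1) {idle, lock}: 0 true — at most one ✓
  (2) {idle, safe, cache, lock}: 1 true — exactly one ✓
  (3) {lock, cold, valve, net}: 1 true — at least one ✓
  (4) {safe, cold, lock, idle}: 1 true — at most one ✓
  (5) {cache, net}: 0 true — at most one ✓
  (6) net=F ⇒ cold: vacuous ✓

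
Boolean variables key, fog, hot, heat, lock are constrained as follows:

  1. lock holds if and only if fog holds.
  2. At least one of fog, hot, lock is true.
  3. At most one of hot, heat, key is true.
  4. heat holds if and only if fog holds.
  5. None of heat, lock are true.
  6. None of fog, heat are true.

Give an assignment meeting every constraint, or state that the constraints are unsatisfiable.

key=F; fog=F; hot=T; heat=F; lock=F

  (1) lock=F, fog=F — same ✓
  (2) {fog, hot, lock}: 1 true — at least one ✓
  (3) {hot, heat, key}: 1 true — at most one ✓
  (4) heat=F, fog=F — same ✓
  (5) {heat, lock}: 0 true — none ✓
  (6) {fog, heat}: 0 true — none ✓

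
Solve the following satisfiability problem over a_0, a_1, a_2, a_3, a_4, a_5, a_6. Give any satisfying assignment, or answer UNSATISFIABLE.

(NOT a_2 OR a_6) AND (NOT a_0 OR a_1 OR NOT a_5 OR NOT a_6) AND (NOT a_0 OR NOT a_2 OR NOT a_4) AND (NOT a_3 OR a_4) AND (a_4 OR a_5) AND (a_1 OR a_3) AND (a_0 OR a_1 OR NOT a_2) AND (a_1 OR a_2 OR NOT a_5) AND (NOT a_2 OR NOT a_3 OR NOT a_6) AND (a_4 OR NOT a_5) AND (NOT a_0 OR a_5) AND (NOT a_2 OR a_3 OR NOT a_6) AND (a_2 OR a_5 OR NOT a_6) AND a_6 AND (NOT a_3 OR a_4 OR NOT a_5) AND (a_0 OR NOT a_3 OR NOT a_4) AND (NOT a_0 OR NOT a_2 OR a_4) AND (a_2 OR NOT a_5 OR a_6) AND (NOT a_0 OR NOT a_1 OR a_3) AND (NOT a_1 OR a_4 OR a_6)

Unit clause (a_6) forces a_6 = True.
Set a_0 = False.
Set a_1 = True.
Try a_2 = True:
  (NOT a_2 OR NOT a_3 OR NOT a_6) forces a_3 = False.
  clause (NOT a_2 OR a_3 OR NOT a_6) is falsified — backtrack.
So a_2 = False.
  then (a_2 OR a_5 OR NOT a_6) forces a_5 = True.
  then (a_4 OR NOT a_5) forces a_4 = True.
  then (a_0 OR NOT a_3 OR NOT a_4) forces a_3 = False.
All clauses satisfied.

a_0=F, a_1=T, a_2=F, a_3=F, a_4=T, a_5=T, a_6=T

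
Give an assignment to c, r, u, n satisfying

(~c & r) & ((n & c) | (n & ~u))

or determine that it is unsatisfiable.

c = False, r = True, u = False, n = True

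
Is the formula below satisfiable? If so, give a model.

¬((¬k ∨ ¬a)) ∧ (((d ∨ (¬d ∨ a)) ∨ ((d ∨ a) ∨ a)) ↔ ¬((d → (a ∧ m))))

m = False, k = True, d = True, a = True

  ¬((¬k ∨ ¬a)) = True
    ¬k ∨ ¬a = False
      ¬k = False
      ¬a = False
  ((d ∨ (¬d ∨ a)) ∨ ((d ∨ a) ∨ a)) ↔ ¬((d → (a ∧ m))) = True
    (d ∨ (¬d ∨ a)) ∨ ((d ∨ a) ∨ a) = True
      d ∨ (¬d ∨ a) = True
        ¬d ∨ a = True
          ¬d = False
      (d ∨ a) ∨ a = True
        d ∨ a = True
    ¬((d → (a ∧ m))) = True
      d → (a ∧ m) = False
        a ∧ m = False
Both conjuncts True, so the formula holds.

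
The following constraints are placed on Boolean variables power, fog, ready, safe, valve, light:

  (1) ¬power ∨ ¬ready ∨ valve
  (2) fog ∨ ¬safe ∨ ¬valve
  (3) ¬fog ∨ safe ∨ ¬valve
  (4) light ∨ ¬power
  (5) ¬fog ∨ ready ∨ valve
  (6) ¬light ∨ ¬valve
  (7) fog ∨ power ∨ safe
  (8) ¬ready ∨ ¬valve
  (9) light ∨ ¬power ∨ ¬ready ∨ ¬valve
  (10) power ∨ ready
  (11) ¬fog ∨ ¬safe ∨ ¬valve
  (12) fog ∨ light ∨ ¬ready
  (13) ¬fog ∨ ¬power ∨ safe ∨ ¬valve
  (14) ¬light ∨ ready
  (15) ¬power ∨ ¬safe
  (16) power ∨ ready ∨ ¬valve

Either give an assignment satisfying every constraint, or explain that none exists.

power = False, fog = True, ready = True, safe = True, valve = False, light = True

Try power = True:
  (light ∨ ¬power) forces light = True.
  (¬light ∨ ¬valve) forces valve = False.
  (¬power ∨ ¬ready ∨ valve) forces ready = False.
  clause (¬light ∨ ready) is falsified — backtrack.
So power = False.
  then (power ∨ ready) forces ready = True.
  then (¬ready ∨ ¬valve) forces valve = False.
Set fog = True.
Set safe = True.
Set light = True.
All clauses satisfied.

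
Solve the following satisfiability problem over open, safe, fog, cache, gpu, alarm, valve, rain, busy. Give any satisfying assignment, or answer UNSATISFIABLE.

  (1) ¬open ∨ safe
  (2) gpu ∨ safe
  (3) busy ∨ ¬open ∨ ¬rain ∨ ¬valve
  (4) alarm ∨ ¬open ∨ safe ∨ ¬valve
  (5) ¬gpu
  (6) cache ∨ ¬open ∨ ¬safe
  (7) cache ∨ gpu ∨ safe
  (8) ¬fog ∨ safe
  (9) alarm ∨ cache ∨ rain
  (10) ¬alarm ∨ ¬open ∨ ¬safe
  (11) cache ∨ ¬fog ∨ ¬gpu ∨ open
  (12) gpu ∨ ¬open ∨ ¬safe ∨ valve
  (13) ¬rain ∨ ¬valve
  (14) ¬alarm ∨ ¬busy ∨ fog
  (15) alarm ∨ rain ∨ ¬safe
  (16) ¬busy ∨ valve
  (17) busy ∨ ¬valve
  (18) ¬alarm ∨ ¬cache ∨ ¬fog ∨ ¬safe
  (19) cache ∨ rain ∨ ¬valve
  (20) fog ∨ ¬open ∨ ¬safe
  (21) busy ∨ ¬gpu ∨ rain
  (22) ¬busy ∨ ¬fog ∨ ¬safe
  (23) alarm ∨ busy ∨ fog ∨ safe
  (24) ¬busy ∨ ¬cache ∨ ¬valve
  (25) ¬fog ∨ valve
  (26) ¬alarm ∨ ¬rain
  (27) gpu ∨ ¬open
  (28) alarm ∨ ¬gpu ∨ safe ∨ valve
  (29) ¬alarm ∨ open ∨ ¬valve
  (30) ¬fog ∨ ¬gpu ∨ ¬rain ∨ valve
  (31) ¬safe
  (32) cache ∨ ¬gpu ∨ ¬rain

Unsatisfiable — no assignment works.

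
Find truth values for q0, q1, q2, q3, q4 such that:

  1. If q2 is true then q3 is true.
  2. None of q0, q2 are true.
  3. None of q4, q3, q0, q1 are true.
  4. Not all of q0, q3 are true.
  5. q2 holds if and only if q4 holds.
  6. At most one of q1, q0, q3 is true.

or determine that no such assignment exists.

q0: False, q1: False, q2: False, q3: False, q4: False

  (1) q2=F ⇒ q3: vacuous ✓
  (2) {q0, q2}: 0 true — none ✓
  (3) {q4, q3, q0, q1}: 0 true — none ✓
  (4) {q0, q3}: 0/2 true — not all ✓
  (5) q2=F, q4=F — same ✓
  (6) {q1, q0, q3}: 0 true — at most one ✓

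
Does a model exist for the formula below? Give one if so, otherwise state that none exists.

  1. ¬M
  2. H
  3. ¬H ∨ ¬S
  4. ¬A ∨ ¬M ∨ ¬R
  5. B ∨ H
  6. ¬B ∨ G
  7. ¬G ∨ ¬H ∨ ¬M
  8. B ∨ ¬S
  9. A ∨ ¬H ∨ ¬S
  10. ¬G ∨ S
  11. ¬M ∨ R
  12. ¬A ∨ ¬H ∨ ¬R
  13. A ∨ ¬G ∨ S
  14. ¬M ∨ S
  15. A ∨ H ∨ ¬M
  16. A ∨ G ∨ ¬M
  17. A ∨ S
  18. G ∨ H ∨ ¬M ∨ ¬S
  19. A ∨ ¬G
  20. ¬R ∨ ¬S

S=F, G=F, R=F, B=F, M=F, H=T, A=T

Unit clause (¬M) forces M = False.
Unit clause (H) forces H = True.
In (¬H ∨ ¬S) only ¬S is left, so S = False.
In (¬G ∨ S) only ¬G is left, so G = False.
In (A ∨ S) only A is left, so A = True.
In (¬B ∨ G) only ¬B is left, so B = False.
In (¬A ∨ ¬H ∨ ¬R) only ¬R is left, so R = False.
All clauses satisfied.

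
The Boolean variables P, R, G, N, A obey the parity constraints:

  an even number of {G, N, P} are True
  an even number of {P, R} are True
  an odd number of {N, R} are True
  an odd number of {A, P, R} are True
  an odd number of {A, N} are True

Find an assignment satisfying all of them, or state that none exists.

P = True, R = True, G = True, N = False, A = True

{G, N, P}: 2 true → even ✓
{P, R}: 2 true → even ✓
{N, R}: 1 true → odd ✓
{A, P, R}: 3 true → odd ✓
{A, N}: 1 true → odd ✓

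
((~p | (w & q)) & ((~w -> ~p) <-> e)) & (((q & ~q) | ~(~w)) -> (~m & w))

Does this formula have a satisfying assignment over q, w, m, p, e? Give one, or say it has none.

q = True, w = True, m = False, p = False, e = True

  (~p | (w & q)) & ((~w -> ~p) <-> e) = True
    ~p | (w & q) = True
      ~p = True
      w & q = True
    (~w -> ~p) <-> e = True
      ~w -> ~p = True
        ~w = False
        ~p = True
  ((q & ~q) | ~(~w)) -> (~m & w) = True
    (q & ~q) | ~(~w) = True
      q & ~q = False
        ~q = False
      ~(~w) = True
        ~w = False
    ~m & w = True
      ~m = True
Both conjuncts True, so the formula holds.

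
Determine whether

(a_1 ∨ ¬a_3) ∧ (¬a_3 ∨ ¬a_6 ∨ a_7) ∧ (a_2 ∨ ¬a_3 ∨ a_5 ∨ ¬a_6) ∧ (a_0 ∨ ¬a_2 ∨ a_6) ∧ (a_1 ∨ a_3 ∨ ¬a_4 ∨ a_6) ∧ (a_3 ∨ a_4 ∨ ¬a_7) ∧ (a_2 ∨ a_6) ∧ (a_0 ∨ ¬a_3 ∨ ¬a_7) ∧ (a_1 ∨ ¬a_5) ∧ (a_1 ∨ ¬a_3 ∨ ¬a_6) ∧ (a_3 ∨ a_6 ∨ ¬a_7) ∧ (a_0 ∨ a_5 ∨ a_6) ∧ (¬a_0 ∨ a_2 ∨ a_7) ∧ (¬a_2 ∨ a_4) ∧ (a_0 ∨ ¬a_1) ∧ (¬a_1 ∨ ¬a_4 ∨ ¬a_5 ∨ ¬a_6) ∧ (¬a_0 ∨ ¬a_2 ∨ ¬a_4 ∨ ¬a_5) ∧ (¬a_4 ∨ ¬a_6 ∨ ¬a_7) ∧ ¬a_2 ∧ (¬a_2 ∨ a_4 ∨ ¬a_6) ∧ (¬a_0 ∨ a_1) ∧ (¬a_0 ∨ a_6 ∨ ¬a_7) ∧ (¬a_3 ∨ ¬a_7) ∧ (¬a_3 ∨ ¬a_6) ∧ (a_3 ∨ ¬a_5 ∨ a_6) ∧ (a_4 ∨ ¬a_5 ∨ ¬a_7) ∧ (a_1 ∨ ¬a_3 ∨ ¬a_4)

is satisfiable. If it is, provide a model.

Unit clause (¬a_2) forces a_2 = False.
In (a_2 ∨ a_6) only a_6 is left, so a_6 = True.
In (¬a_3 ∨ ¬a_6) only ¬a_3 is left, so a_3 = False.
Try a_0 = True:
  (¬a_0 ∨ a_2 ∨ a_7) forces a_7 = True.
  (a_3 ∨ a_4 ∨ ¬a_7) forces a_4 = True.
  clause (¬a_4 ∨ ¬a_6 ∨ ¬a_7) is falsified — backtrack.
So a_0 = False.
  then (a_0 ∨ ¬a_1) forces a_1 = False.
  then (a_1 ∨ ¬a_5) forces a_5 = False.
Set a_4 = True.
  then (¬a_4 ∨ ¬a_6 ∨ ¬a_7) forces a_7 = False.
All clauses satisfied.

a_0 = False, a_1 = False, a_2 = False, a_3 = False, a_4 = True, a_5 = False, a_6 = True, a_7 = False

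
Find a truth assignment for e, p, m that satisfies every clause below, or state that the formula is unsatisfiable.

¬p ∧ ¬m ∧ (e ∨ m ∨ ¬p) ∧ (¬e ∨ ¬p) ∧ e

e=T; p=F; m=F

Unit clause (¬p) forces p = False.
Unit clause (¬m) forces m = False.
Unit clause (e) forces e = True.
All clauses satisfied.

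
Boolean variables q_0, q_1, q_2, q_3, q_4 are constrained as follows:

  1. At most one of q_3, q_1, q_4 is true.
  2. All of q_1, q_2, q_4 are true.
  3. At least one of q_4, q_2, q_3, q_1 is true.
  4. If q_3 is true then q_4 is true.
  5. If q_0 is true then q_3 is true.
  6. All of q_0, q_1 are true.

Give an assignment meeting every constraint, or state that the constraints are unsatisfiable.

Unsatisfiable — no assignment works.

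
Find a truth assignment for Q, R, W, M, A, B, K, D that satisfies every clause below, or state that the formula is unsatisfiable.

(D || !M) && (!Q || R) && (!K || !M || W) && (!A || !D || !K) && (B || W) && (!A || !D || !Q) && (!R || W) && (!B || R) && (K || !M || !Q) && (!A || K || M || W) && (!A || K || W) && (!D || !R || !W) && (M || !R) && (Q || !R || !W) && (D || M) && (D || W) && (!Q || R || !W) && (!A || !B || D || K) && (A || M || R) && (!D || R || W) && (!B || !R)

Try Q = True:
  (!Q || R) forces R = True.
  (!R || W) forces W = True.
  (!D || !R || !W) forces D = False.
  (D || !M) forces M = False.
  clause (M || !R) is falsified — backtrack.
So Q = False.
Try R = True:
  (!R || W) forces W = True.
  clause (Q || !R || !W) is falsified — backtrack.
So R = False.
  then (!B || R) forces B = False.
  then (B || W) forces W = True.
Set M = True.
  then (D || !M) forces D = True.
Set A = False.
Set K = True.
All clauses satisfied.

Q=F; R=F; W=T; M=T; A=F; B=F; K=T; D=T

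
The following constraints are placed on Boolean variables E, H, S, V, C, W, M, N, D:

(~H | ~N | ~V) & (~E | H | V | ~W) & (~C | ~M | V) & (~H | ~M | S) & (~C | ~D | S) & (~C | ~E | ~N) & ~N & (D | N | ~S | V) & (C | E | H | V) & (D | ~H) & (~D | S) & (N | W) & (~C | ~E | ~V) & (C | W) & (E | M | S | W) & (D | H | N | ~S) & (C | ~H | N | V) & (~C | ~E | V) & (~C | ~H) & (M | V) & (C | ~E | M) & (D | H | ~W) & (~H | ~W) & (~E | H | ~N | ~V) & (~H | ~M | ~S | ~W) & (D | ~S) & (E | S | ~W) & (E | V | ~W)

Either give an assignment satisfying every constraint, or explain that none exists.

E = False; H = False; S = True; V = True; C = True; W = True; M = True; N = False; D = True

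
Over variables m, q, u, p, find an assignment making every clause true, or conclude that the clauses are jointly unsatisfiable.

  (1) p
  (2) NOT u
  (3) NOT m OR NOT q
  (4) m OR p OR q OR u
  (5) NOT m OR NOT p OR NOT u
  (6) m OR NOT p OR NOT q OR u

Unit clause (p) forces p = True.
Unit clause (NOT u) forces u = False.
Set m = False.
  then (m OR NOT p OR NOT q OR u) forces q = False.
All clauses satisfied.

m=F; q=F; u=F; p=T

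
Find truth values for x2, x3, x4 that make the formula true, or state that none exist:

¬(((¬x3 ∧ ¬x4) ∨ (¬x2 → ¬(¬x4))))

x2=F, x3=T, x4=F

  ¬(((¬x3 ∧ ¬x4) ∨ (¬x2 → ¬(¬x4)))) = True
    (¬x3 ∧ ¬x4) ∨ (¬x2 → ¬(¬x4)) = False
      ¬x3 ∧ ¬x4 = False
        ¬x3 = False
        ¬x4 = True
      ¬x2 → ¬(¬x4) = False
        ¬x2 = True
        ¬(¬x4) = False
          ¬x4 = True
The formula evaluates to True.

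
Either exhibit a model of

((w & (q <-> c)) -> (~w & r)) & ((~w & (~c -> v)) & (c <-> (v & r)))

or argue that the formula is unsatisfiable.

v: True; q: False; c: False; w: False; r: False

  (w & (q <-> c)) -> (~w & r) = True
    w & (q <-> c) = False
      q <-> c = True
    ~w & r = False
      ~w = True
  (~w & (~c -> v)) & (c <-> (v & r)) = True
    ~w & (~c -> v) = True
      ~w = True
      ~c -> v = True
        ~c = True
    c <-> (v & r) = True
      v & r = False
Both conjuncts True, so the formula holds.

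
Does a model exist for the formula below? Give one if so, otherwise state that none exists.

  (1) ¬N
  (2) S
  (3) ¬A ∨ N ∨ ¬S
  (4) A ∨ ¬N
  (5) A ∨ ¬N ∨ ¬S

N = False, S = True, A = False

Unit clause (¬N) forces N = False.
Unit clause (S) forces S = True.
In (¬A ∨ N ∨ ¬S) only ¬A is left, so A = False.
All clauses satisfied.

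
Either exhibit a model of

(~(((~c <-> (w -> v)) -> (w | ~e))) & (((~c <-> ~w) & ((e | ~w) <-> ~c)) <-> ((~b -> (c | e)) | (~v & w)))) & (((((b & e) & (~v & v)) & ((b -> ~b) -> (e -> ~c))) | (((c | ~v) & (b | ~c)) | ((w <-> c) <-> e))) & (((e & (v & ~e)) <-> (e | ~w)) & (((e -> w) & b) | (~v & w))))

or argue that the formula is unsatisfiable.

Case e = True: the conjunct (e & (v & ~e)) <-> (e | ~w) becomes (True & False) <-> (True | ~w) = False.
Case e = False: the conjunct ~(((~c <-> (w -> v)) -> (w | ~e))) becomes ~(((~c <-> (w -> v)) -> True)) = False.
Both cases fail — unsatisfiable.

UNSATISFIABLE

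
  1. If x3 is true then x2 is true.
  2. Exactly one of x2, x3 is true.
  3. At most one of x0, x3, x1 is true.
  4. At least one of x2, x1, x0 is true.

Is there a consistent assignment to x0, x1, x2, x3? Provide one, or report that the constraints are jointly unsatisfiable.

x0: False, x1: True, x2: True, x3: False

  (1) x3=F ⇒ x2: vacuous ✓
  (2) {x2, x3}: 1 true — exactly one ✓
  (3) {x0, x3, x1}: 1 true — at most one ✓
  (4) {x2, x1, x0}: 2 true — at least one ✓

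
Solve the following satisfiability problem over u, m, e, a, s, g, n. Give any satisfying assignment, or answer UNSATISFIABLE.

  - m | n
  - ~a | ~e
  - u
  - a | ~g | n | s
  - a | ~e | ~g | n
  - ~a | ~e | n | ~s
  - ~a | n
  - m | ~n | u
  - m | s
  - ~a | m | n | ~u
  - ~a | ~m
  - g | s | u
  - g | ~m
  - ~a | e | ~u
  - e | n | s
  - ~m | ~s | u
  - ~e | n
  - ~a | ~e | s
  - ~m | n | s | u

Unit clause (u) forces u = True.
Set m = False.
  then (m | n) forces n = True.
  then (m | s) forces s = True.
Set e = False.
  then (~a | e | ~u) forces a = False.
Set g = False.
All clauses satisfied.

u=T, m=F, e=F, a=F, s=T, g=F, n=T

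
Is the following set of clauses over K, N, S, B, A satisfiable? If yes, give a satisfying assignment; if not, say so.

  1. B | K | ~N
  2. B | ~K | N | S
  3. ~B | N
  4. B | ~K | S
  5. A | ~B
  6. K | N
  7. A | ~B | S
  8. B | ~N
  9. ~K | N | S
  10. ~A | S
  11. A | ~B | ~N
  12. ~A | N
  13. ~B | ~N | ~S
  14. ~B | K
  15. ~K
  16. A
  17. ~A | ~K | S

Case K = True:
  Clause (~K) is falsified — contradiction.
Case K = False:
  (K | N) forces N = True.
  (B | K | ~N) forces B = True.
  Clause (~B | K) is falsified — contradiction.
Both cases fail, so the formula is unsatisfiable.

Unsatisfiable — no assignment works.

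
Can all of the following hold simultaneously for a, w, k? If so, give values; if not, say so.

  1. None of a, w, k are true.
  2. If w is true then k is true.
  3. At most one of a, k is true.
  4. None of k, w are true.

a = False, w = False, k = False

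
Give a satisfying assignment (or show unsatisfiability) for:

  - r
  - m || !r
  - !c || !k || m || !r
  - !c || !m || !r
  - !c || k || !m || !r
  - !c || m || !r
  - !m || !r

Case r = True:
  (m || !r) forces m = True.
  Clause (!m || !r) is falsified — contradiction.
Case r = False:
  Clause (r) is falsified — contradiction.
Both cases fail, so the formula is unsatisfiable.

Unsatisfiable — no assignment works.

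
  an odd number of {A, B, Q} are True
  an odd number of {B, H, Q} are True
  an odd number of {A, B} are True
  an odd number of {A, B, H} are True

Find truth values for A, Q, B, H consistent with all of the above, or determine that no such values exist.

A = False, Q = False, B = True, H = False

{A, B, Q}: 1 true → odd ✓
{B, H, Q}: 1 true → odd ✓
{A, B}: 1 true → odd ✓
{A, B, H}: 1 true → odd ✓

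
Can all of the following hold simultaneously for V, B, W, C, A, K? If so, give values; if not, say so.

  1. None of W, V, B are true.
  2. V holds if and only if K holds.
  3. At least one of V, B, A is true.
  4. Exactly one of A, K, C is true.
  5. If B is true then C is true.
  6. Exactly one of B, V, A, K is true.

V = False; B = False; W = False; C = False; A = True; K = False

  (1) {W, V, B}: 0 true — none ✓
  (2) V=F, K=F — same ✓
  (3) {V, B, A}: 1 true — at least one ✓
  (4) {A, K, C}: 1 true — exactly one ✓
  (5) B=F ⇒ C: vacuous ✓
  (6) {B, V, A, K}: 1 true — exactly one ✓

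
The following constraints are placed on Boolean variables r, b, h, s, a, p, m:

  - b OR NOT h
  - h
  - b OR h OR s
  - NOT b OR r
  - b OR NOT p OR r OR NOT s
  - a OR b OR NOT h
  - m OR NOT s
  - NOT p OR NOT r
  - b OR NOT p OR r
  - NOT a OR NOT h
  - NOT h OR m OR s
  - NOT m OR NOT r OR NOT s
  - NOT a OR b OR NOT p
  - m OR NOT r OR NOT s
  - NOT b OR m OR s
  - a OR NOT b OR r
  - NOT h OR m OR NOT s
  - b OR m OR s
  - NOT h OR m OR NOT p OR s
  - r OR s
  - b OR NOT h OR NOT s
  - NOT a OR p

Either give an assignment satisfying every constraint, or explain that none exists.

r: True, b: True, h: True, s: False, a: False, p: False, m: True

Unit clause (h) forces h = True.
In (NOT a OR NOT h) only NOT a is left, so a = False.
In (b OR NOT h) only b is left, so b = True.
In (NOT b OR r) only r is left, so r = True.
In (NOT p OR NOT r) only NOT p is left, so p = False.
Try s = True:
  (m OR NOT s) forces m = True.
  clause (NOT m OR NOT r OR NOT s) is falsified — backtrack.
So s = False.
  then (NOT h OR m OR s) forces m = True.
All clauses satisfied.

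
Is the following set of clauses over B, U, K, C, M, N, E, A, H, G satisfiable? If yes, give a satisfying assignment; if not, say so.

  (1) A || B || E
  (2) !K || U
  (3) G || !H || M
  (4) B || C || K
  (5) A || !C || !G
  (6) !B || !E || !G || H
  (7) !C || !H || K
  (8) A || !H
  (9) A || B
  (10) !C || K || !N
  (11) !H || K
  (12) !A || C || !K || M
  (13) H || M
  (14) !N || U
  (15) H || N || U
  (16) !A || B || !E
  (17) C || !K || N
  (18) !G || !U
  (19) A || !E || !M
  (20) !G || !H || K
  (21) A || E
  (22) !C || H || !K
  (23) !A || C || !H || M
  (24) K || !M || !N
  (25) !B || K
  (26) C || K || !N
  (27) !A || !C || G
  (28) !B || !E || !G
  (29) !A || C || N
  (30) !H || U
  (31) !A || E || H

B = True; U = True; K = True; C = False; M = True; N = True; E = True; A = True; H = True; G = False

Set B = True.
  then (!B || K) forces K = True.
  then (!K || U) forces U = True.
  then (!G || !U) forces G = False.
Set C = False.
  then (C || !K || N) forces N = True.
Try M = False:
  (G || !H || M) forces H = False.
  clause (H || M) is falsified — backtrack.
So M = True.
Set E = True.
  then (A || !E || !M) forces A = True.
Set H = True.
All clauses satisfied.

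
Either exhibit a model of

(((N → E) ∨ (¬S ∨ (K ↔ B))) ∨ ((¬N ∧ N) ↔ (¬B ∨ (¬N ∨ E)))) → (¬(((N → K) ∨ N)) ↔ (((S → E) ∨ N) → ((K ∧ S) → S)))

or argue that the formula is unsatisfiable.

N=T, K=T, B=F, S=T, E=F

  (((N → E) ∨ (¬S ∨ (K ↔ B))) ∨ ((¬N ∧ N) ↔ (¬B ∨ (¬N ∨ E)))) → (¬(((N → K) ∨ N)) ↔ (((S → E) ∨ N) → ((K ∧ S) → S))) = True
    ((N → E) ∨ (¬S ∨ (K ↔ B))) ∨ ((¬N ∧ N) ↔ (¬B ∨ (¬N ∨ E))) = False
      (N → E) ∨ (¬S ∨ (K ↔ B)) = False
        N → E = False
        ¬S ∨ (K ↔ B) = False
          ¬S = False
          K ↔ B = False
      (¬N ∧ N) ↔ (¬B ∨ (¬N ∨ E)) = False
        ¬N ∧ N = False
          ¬N = False
        ¬B ∨ (¬N ∨ E) = True
          ¬B = True
          ¬N ∨ E = False
            ¬N = False
    ¬(((N → K) ∨ N)) ↔ (((S → E) ∨ N) → ((K ∧ S) → S)) = False
      ¬(((N → K) ∨ N)) = False
        (N → K) ∨ N = True
          N → K = True
      ((S → E) ∨ N) → ((K ∧ S) → S) = True
        (S → E) ∨ N = True
          S → E = False
        (K ∧ S) → S = True
          K ∧ S = True
The formula evaluates to True.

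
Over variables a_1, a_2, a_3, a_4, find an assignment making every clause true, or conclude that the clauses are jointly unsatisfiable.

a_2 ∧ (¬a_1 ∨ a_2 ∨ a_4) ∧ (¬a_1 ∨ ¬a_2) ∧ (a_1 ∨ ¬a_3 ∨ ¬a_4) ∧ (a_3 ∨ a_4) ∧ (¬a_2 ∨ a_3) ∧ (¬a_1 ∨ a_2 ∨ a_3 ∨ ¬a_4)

Unit clause (a_2) forces a_2 = True.
In (¬a_1 ∨ ¬a_2) only ¬a_1 is left, so a_1 = False.
In (¬a_2 ∨ a_3) only a_3 is left, so a_3 = True.
In (a_1 ∨ ¬a_3 ∨ ¬a_4) only ¬a_4 is left, so a_4 = False.
All clauses satisfied.

a_1=F, a_2=T, a_3=T, a_4=F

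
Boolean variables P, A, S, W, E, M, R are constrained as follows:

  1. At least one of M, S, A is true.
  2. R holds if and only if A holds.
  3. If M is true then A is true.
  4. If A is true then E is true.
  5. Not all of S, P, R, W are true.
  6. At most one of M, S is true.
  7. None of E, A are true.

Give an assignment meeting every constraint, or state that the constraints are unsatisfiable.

P: True; A: False; S: True; W: False; E: False; M: False; R: False

  (1) {M, S, A}: 1 true — at least one ✓
  (2) R=F, A=F — same ✓
  (3) M=F ⇒ A: vacuous ✓
  (4) A=F ⇒ E: vacuous ✓
  (5) {S, P, R, W}: 2/4 true — not all ✓
  (6) {M, S}: 1 true — at most one ✓
  (7) {E, A}: 0 true — none ✓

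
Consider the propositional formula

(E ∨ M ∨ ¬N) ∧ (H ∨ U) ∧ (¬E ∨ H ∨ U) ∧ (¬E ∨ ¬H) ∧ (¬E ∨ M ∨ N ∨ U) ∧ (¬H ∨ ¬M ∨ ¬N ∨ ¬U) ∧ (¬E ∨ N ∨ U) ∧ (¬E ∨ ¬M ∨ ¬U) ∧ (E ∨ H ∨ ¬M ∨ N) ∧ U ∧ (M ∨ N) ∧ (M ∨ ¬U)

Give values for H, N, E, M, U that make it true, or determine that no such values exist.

H = False; N = True; E = False; M = True; U = True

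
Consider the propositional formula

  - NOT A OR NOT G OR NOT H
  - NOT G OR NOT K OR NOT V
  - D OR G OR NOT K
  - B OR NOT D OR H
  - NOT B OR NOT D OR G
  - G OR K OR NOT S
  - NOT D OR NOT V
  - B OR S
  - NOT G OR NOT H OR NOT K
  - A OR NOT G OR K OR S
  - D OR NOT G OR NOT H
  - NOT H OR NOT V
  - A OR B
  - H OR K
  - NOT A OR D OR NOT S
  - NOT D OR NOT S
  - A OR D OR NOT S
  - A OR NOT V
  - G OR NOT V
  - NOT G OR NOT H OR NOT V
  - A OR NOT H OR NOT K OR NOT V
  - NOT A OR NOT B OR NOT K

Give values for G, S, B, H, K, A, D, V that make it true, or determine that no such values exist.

G=F, S=F, B=T, H=T, K=F, A=T, D=F, V=F

Set G = False.
  then (G OR NOT V) forces V = False.
Try S = True:
  (G OR K OR NOT S) forces K = True.
  (D OR G OR NOT K) forces D = True.
  clause (NOT D OR NOT S) is falsified — backtrack.
So S = False.
  then (B OR S) forces B = True.
  then (NOT B OR NOT D OR G) forces D = False.
  then (D OR G OR NOT K) forces K = False.
  then (H OR K) forces H = True.
Set A = True.
All clauses satisfied.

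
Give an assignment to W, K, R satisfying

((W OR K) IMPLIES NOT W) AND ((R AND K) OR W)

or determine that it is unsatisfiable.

W: False, K: True, R: True

  (W OR K) IMPLIES NOT W = True
    W OR K = True
    NOT W = True
  (R AND K) OR W = True
    R AND K = True
Both conjuncts True, so the formula holds.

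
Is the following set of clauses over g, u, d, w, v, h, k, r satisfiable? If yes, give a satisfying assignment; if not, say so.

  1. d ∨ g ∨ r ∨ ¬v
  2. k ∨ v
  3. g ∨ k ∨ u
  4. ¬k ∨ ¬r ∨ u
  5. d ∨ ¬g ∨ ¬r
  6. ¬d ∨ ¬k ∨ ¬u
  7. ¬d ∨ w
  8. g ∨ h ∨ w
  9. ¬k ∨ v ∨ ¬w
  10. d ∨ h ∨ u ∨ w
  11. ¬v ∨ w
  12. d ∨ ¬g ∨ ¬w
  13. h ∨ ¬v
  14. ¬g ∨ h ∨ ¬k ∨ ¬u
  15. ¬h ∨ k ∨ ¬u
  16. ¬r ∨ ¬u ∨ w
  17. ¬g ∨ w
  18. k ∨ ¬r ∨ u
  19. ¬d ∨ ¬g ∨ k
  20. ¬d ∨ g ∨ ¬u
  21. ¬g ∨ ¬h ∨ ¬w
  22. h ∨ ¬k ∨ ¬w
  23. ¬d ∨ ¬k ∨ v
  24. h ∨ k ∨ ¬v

Set g = False.
Set u = True.
  then (¬d ∨ g ∨ ¬u) forces d = False.
Set w = False.
  then (g ∨ h ∨ w) forces h = True.
  then (¬v ∨ w) forces v = False.
  then (¬h ∨ k ∨ ¬u) forces k = True.
  then (¬r ∨ ¬u ∨ w) forces r = False.
All clauses satisfied.

g: False, u: True, d: False, w: False, v: False, h: True, k: True, r: False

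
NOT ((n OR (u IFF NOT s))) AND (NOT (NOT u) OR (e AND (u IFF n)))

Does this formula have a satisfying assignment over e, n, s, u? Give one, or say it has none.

e=T, n=F, s=T, u=T

  NOT ((n OR (u IFF NOT s))) = True
    n OR (u IFF NOT s) = False
      u IFF NOT s = False
        NOT s = False
  NOT (NOT u) OR (e AND (u IFF n)) = True
    NOT (NOT u) = True
      NOT u = False
    e AND (u IFF n) = False
      u IFF n = False
Both conjuncts True, so the formula holds.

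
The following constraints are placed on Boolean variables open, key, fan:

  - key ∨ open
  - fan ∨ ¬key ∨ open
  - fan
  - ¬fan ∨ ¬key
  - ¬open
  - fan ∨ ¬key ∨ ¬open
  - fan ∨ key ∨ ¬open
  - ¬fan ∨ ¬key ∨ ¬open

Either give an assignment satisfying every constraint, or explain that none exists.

Case open = True:
  Clause (¬open) is falsified — contradiction.
Case open = False:
  (key ∨ open) forces key = True.
  (fan ∨ ¬key ∨ open) forces fan = True.
  Clause (¬fan ∨ ¬key) is falsified — contradiction.
Both cases fail, so the formula is unsatisfiable.

The formula is unsatisfiable.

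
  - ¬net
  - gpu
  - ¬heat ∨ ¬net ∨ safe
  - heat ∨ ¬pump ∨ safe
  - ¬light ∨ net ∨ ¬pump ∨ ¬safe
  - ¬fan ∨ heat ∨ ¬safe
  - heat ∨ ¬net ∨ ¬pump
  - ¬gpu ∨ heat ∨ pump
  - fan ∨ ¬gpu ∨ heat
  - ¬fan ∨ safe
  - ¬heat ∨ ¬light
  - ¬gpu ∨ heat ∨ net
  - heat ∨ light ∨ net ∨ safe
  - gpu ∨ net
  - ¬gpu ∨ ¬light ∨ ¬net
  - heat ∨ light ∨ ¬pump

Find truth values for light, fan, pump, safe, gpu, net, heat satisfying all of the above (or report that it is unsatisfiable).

Unit clause (¬net) forces net = False.
Unit clause (gpu) forces gpu = True.
In (¬gpu ∨ heat ∨ net) only heat is left, so heat = True.
In (¬heat ∨ ¬light) only ¬light is left, so light = False.
Set fan = True.
  then (¬fan ∨ safe) forces safe = True.
Set pump = False.
All clauses satisfied.

light: False, fan: True, pump: False, safe: True, gpu: True, net: False, heat: True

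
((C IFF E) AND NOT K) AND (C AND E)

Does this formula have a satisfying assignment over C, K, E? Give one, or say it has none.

C: True, K: False, E: True

  (C IFF E) AND NOT K = True
    C IFF E = True
    NOT K = True
  C AND E = True
Both conjuncts True, so the formula holds.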